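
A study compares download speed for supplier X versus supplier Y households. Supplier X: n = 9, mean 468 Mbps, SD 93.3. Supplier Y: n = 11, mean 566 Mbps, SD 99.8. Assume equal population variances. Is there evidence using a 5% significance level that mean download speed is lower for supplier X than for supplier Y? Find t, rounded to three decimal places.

-2.249

Let group 1 = supplier X, group 2 = supplier Y. H0: μ_1 = μ_2; H1: μ_1 < μ_2 (two-sample pooled-variance t-test, left-tailed).
s_p² = [(9−1)·93.3² + (11−1)·99.8²]/(9+11−2) = 9402.2
t = (468 − 566)/√[9402.2·(1/9 + 1/11)] = -2.249
df = n₁ + n₂ − 2 = 18
p-value = P(T ≤ -2.249) ≈ 0.019
Since p ≈ 0.019 < α = 0.05, reject H0; the evidence is statistically significant.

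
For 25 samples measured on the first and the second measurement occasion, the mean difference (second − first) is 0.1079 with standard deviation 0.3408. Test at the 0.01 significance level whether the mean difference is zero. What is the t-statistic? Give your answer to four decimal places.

H0: μ_d = 0; H1: μ_d ≠ 0 (paired t-test on the differences, two-sided).
t = d̄/(s_d/√n) = 0.1079/(0.3408/√25) = 1.5830
df = n − 1 = 24
Two-sided p-value ≈ 0.127
Since p ≈ 0.127 > α = 0.01, fail to reject H0; the data do not provide sufficient evidence against H0.

1.5830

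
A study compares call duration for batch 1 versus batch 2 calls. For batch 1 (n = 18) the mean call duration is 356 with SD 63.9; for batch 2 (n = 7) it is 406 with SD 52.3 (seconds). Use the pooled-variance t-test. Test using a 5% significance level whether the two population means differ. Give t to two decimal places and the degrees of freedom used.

t = -1.84, df = 23

Let group 1 = batch 1, group 2 = batch 2. H0: μ_1 = μ_2; H1: μ_1 ≠ μ_2 (two-sample pooled-variance t-test, two-sided).
s_p² = [(18−1)·63.9² + (7−1)·52.3²]/(18+7−2) = 3731.58
t = (356 − 406)/√[3731.58·(1/18 + 1/7)] = -1.84
df = n₁ + n₂ − 2 = 23
Two-sided p-value ≈ 0.0791
Since p ≈ 0.0791 > α = 0.05, fail to reject H0; the data do not provide sufficient evidence against H0.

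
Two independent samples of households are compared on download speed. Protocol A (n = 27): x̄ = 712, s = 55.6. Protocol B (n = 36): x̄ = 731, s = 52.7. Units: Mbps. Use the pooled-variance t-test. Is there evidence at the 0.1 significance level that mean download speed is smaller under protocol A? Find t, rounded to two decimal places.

-1.38

Let group 1 = protocol A, group 2 = protocol B. H0: μ_1 = μ_2; H1: μ_1 < μ_2 (two-sample pooled-variance t-test, left-tailed).
s_p² = [(27−1)·55.6² + (36−1)·52.7²]/(27+36−2) = 2911.16
t = (712 − 731)/√[2911.16·(1/27 + 1/36)] = -1.38
df = n₁ + n₂ − 2 = 61
p-value = P(T ≤ -1.38) ≈ 0.0858
Since p ≈ 0.0858 < α = 0.1, reject H0; the evidence is statistically significant.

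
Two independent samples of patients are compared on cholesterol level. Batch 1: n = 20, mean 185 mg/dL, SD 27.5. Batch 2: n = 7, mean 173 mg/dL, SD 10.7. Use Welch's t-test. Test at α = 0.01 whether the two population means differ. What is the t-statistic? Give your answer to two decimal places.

Let group 1 = batch 1, group 2 = batch 2. H0: μ_1 = μ_2; H1: μ_1 ≠ μ_2 (Welch's two-sample t-test, two-sided).
t = (x̄_1 − x̄_2)/√(s_1²/n_1 + s_2²/n_2) = (185 − 173)/√(27.5²/20 + 10.7²/7) = 1.63
Welch–Satterthwaite df ≈ 24.48
Two-sided p-value ≈ 0.1158
Since p ≈ 0.1158 > α = 0.01, fail to reject H0; the data do not provide sufficient evidence against H0.

1.63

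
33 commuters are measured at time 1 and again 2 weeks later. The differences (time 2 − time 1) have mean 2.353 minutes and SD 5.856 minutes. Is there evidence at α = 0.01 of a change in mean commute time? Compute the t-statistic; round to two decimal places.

H0: μ_d = 0; H1: μ_d ≠ 0 (paired t-test on the differences, two-sided).
t = d̄/(s_d/√n) = 2.353/(5.856/√33) = 2.31
df = n − 1 = 32
Two-sided p-value ≈ 0.0276
Since p ≈ 0.0276 > α = 0.01, fail to reject H0; the evidence is not statistically significant.

2.31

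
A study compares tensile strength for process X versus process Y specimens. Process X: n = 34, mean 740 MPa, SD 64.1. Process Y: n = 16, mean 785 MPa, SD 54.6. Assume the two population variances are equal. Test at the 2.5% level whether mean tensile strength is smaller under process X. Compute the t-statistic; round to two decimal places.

-2.42

Let group 1 = process X, group 2 = process Y. H0: μ_1 = μ_2; H1: μ_1 < μ_2 (two-sample pooled-variance t-test, left-tailed).
s_p² = [(34−1)·64.1² + (16−1)·54.6²]/(34+16−2) = 3756.42
t = (740 − 785)/√[3756.42·(1/34 + 1/16)] = -2.42
df = n₁ + n₂ − 2 = 48
p-value = P(T ≤ -2.42) ≈ 0.0096
Since p ≈ 0.0096 < α = 0.025, reject H0; the data support H1.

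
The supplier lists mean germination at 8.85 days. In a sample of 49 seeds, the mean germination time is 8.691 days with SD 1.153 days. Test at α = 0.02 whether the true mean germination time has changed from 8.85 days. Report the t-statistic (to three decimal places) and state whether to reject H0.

H0: μ = 8.85; H1: μ ≠ 8.85 (one-sample t-test, two-sided).
t = (x̄ − μ₀)/(s/√n) = (8.691 − 8.85)/(1.153/√49) = -0.965
df = n − 1 = 48
Two-sided p-value ≈ 0.3392
Since p ≈ 0.3392 > α = 0.02, fail to reject H0; the evidence is not statistically significant.

t = -0.965; fail to reject H0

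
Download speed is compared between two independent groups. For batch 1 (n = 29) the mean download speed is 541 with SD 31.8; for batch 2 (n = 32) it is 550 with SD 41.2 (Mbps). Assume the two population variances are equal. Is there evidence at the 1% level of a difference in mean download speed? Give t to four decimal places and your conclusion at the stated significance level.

Let group 1 = batch 1, group 2 = batch 2. H0: μ_1 = μ_2; H1: μ_1 ≠ μ_2 (two-sample pooled-variance t-test, two-sided).
s_p² = [(29−1)·31.8² + (32−1)·41.2²]/(29+32−2) = 1371.79
t = (541 − 550)/√[1371.79·(1/29 + 1/32)] = -0.9478
df = n₁ + n₂ − 2 = 59
Two-sided p-value ≈ 0.3471
Since p ≈ 0.3471 > α = 0.01, fail to reject H0; the evidence is not statistically significant.

t = -0.9478; fail to reject H0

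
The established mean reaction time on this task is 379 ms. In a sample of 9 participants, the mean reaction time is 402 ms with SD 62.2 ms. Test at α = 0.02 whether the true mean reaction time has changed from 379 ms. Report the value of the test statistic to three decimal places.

1.109

H0: μ = 379; H1: μ ≠ 379 (one-sample t-test, two-sided).
t = (x̄ − μ₀)/(s/√n) = (402 − 379)/(62.2/√9) = 1.109
df = n − 1 = 8
Two-sided p-value ≈ 0.300
Since p ≈ 0.300 > α = 0.02, fail to reject H0; the evidence is not statistically significant.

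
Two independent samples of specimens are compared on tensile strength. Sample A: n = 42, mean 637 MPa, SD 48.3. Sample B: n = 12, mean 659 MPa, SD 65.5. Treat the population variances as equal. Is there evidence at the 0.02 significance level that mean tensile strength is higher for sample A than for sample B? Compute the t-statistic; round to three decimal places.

Let group 1 = sample A, group 2 = sample B. H0: μ_1 = μ_2; H1: μ_1 > μ_2 (two-sample pooled-variance t-test, right-tailed).
s_p² = [(42−1)·48.3² + (12−1)·65.5²]/(42+12−2) = 2746.95
t = (637 − 659)/√[2746.95·(1/42 + 1/12)] = -1.282
df = n₁ + n₂ − 2 = 52
p-value = P(T ≥ -1.282) ≈ 0.8973
Since p ≈ 0.8973 > α = 0.02, fail to reject H0; the data do not provide sufficient evidence against H0.

-1.282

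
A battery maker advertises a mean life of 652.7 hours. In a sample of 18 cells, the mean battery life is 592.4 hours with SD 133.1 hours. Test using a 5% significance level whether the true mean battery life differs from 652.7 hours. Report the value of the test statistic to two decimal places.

-1.92

H0: μ = 652.7; H1: μ ≠ 652.7 (one-sample t-test, two-sided).
t = (x̄ − μ₀)/(s/√n) = (592.4 − 652.7)/(133.1/√18) = -1.92
df = n − 1 = 17
Two-sided p-value ≈ 0.072
Since p ≈ 0.072 > α = 0.05, fail to reject H0; the data do not provide sufficient evidence against H0.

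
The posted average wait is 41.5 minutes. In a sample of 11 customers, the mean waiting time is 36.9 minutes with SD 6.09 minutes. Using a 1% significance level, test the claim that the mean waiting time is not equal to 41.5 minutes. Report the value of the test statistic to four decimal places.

-2.5052

H0: μ = 41.5; H1: μ ≠ 41.5 (one-sample t-test, two-sided).
t = (x̄ − μ₀)/(s/√n) = (36.9 − 41.5)/(6.09/√11) = -2.5052
df = n − 1 = 10
Two-sided p-value ≈ 0.031
Since p ≈ 0.031 > α = 0.01, fail to reject H0; the evidence is not statistically significant.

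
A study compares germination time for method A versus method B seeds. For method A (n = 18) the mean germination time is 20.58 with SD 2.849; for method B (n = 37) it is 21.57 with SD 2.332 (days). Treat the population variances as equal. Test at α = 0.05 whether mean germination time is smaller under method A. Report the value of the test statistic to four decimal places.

-1.3728

Let group 1 = method A, group 2 = method B. H0: μ_1 = μ_2; H1: μ_1 < μ_2 (two-sample pooled-variance t-test, left-tailed).
s_p² = [(18−1)·2.849² + (37−1)·2.332²]/(18+37−2) = 6.29739
t = (20.58 − 21.57)/√[6.29739·(1/18 + 1/37)] = -1.3728
df = n₁ + n₂ − 2 = 53
p-value = P(T ≤ -1.3728) ≈ 0.088
Since p ≈ 0.088 > α = 0.05, fail to reject H0; the data do not provide sufficient evidence against H0.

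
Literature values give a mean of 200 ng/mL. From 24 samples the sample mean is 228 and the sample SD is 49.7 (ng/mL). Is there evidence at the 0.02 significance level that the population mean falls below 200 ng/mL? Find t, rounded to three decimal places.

2.760

H0: μ = 200; H1: μ < 200 (one-sample t-test, left-tailed).
t = (x̄ − μ₀)/(s/√n) = (228 − 200)/(49.7/√24) = 2.760
df = n − 1 = 23
p-value = P(T ≤ 2.760) ≈ 0.9944
Since p ≈ 0.9944 > α = 0.02, fail to reject H0; the evidence is not statistically significant.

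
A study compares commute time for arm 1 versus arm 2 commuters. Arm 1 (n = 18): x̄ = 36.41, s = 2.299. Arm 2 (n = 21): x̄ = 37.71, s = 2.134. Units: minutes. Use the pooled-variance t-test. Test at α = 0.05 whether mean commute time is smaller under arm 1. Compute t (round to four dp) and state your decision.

t = -1.8302; reject H0

Let group 1 = arm 1, group 2 = arm 2. H0: μ_1 = μ_2; H1: μ_1 < μ_2 (two-sample pooled-variance t-test, left-tailed).
s_p² = [(18−1)·2.299² + (21−1)·2.134²]/(18+21−2) = 4.89003
t = (36.41 − 37.71)/√[4.89003·(1/18 + 1/21)] = -1.8302
df = n₁ + n₂ − 2 = 37
p-value = P(T ≤ -1.8302) ≈ 0.0376
Since p ≈ 0.0376 < α = 0.05, reject H0; the evidence is statistically significant.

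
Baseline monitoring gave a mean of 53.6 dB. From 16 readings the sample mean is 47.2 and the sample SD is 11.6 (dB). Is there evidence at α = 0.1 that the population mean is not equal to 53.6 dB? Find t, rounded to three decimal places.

-2.207

H0: μ = 53.6; H1: μ ≠ 53.6 (one-sample t-test, two-sided).
t = (x̄ − μ₀)/(s/√n) = (47.2 − 53.6)/(11.6/√16) = -2.207
df = n − 1 = 15
Two-sided p-value ≈ 0.043
Since p ≈ 0.043 < α = 0.1, reject H0; the data support H1.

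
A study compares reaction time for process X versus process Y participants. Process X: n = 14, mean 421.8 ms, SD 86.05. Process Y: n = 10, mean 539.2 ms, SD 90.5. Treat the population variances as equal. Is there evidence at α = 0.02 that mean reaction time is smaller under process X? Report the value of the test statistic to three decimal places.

-3.226

Let group 1 = process X, group 2 = process Y. H0: μ_1 = μ_2; H1: μ_1 < μ_2 (two-sample pooled-variance t-test, left-tailed).
s_p² = [(14−1)·86.05² + (10−1)·90.5²]/(14+10−2) = 7726
t = (421.8 − 539.2)/√[7726·(1/14 + 1/10)] = -3.226
df = n₁ + n₂ − 2 = 22
p-value = P(T ≤ -3.226) ≈ 0.002
Since p ≈ 0.002 < α = 0.02, reject H0; the evidence is statistically significant.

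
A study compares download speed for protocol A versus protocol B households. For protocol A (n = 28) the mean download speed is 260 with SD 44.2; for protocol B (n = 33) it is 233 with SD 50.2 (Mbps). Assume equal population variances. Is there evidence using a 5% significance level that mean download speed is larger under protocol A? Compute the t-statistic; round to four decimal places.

2.2100

Let group 1 = protocol A, group 2 = protocol B. H0: μ_1 = μ_2; H1: μ_1 > μ_2 (two-sample pooled-variance t-test, right-tailed).
s_p² = [(28−1)·44.2² + (33−1)·50.2²]/(28+33−2) = 2260.84
t = (260 − 233)/√[2260.84·(1/28 + 1/33)] = 2.2100
df = n₁ + n₂ − 2 = 59
p-value = P(T ≥ 2.2100) ≈ 0.0155
Since p ≈ 0.0155 < α = 0.05, reject H0; the data support H1.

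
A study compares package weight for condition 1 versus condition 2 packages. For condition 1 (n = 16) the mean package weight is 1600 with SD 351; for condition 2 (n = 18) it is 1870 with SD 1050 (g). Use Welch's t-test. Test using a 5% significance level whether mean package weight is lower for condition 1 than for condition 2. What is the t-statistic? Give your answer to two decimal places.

Let group 1 = condition 1, group 2 = condition 2. H0: μ_1 = μ_2; H1: μ_1 < μ_2 (Welch's two-sample t-test, left-tailed).
t = (x̄_1 − x̄_2)/√(s_1²/n_1 + s_2²/n_2) = (1600 − 1870)/√(351²/16 + 1050²/18) = -1.03
Welch–Satterthwaite df ≈ 21.16
p-value = P(T ≤ -1.03) ≈ 0.1577
Since p ≈ 0.1577 > α = 0.05, fail to reject H0; the data do not provide sufficient evidence against H0.

-1.03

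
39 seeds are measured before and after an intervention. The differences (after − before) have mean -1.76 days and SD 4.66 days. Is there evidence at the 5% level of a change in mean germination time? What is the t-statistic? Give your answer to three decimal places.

H0: μ_d = 0; H1: μ_d ≠ 0 (paired t-test on the differences, two-sided).
t = d̄/(s_d/√n) = -1.76/(4.66/√39) = -2.359
df = n − 1 = 38
Two-sided p-value ≈ 0.024
Since p ≈ 0.024 < α = 0.05, reject H0; the evidence is statistically significant.

-2.359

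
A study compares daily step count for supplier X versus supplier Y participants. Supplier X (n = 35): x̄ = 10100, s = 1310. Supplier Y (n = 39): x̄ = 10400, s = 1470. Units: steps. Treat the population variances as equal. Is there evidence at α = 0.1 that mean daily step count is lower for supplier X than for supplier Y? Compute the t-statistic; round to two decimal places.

-0.92

Let group 1 = supplier X, group 2 = supplier Y. H0: μ_1 = μ_2; H1: μ_1 < μ_2 (two-sample pooled-variance t-test, left-tailed).
s_p² = [(35−1)·1310² + (39−1)·1470²]/(35+39−2) = 1950860
t = (10100 − 10400)/√[1950860·(1/35 + 1/39)] = -0.92
df = n₁ + n₂ − 2 = 72
p-value = P(T ≤ -0.92) ≈ 0.1797
Since p ≈ 0.1797 > α = 0.1, fail to reject H0; the evidence is not statistically significant.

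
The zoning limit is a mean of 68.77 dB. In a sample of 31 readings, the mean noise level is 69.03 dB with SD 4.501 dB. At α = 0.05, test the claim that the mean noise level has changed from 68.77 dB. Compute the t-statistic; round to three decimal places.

0.322

H0: μ = 68.77; H1: μ ≠ 68.77 (one-sample t-test, two-sided).
t = (x̄ − μ₀)/(s/√n) = (69.03 − 68.77)/(4.501/√31) = 0.322
df = n − 1 = 30
Two-sided p-value ≈ 0.750
Since p ≈ 0.750 > α = 0.05, fail to reject H0; the data do not provide sufficient evidence against H0.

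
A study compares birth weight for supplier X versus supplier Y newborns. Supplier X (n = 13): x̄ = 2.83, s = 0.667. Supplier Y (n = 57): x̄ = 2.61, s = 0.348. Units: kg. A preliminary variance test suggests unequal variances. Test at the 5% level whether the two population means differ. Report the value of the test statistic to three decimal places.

1.154

Let group 1 = supplier X, group 2 = supplier Y. H0: μ_1 = μ_2; H1: μ_1 ≠ μ_2 (Welch's two-sample t-test, two-sided).
t = (x̄_1 − x̄_2)/√(s_1²/n_1 + s_2²/n_2) = (2.83 − 2.61)/√(0.667²/13 + 0.348²/57) = 1.154
Welch–Satterthwaite df ≈ 13.53
Two-sided p-value ≈ 0.2685
Since p ≈ 0.2685 > α = 0.05, fail to reject H0; the data do not provide sufficient evidence against H0.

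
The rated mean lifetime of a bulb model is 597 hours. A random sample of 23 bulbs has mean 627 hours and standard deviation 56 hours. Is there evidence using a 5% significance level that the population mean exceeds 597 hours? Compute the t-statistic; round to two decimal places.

2.57

H0: μ = 597; H1: μ > 597 (one-sample t-test, right-tailed).
t = (x̄ − μ₀)/(s/√n) = (627 − 597)/(56/√23) = 2.57
df = n − 1 = 22
p-value = P(T ≥ 2.57) ≈ 0.009
Since p ≈ 0.009 < α = 0.05, reject H0; the data support H1.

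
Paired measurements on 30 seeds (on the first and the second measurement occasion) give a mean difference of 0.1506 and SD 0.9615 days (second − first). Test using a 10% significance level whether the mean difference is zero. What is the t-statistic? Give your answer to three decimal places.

0.858

H0: μ_d = 0; H1: μ_d ≠ 0 (paired t-test on the differences, two-sided).
t = d̄/(s_d/√n) = 0.1506/(0.9615/√30) = 0.858
df = n − 1 = 29
Two-sided p-value ≈ 0.3980
Since p ≈ 0.3980 > α = 0.1, fail to reject H0; the data do not provide sufficient evidence against H0.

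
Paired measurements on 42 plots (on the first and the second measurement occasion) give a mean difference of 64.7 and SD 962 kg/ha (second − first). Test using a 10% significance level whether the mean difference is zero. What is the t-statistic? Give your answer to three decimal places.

H0: μ_d = 0; H1: μ_d ≠ 0 (paired t-test on the differences, two-sided).
t = d̄/(s_d/√n) = 64.7/(962/√42) = 0.436
df = n − 1 = 41
Two-sided p-value ≈ 0.665
Since p ≈ 0.665 > α = 0.1, fail to reject H0; the data do not provide sufficient evidence against H0.

0.436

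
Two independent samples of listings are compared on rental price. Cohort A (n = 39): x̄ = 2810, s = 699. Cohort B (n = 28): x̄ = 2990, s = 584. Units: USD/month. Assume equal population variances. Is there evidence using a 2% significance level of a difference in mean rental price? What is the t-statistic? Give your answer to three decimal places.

Let group 1 = cohort A, group 2 = cohort B. H0: μ_1 = μ_2; H1: μ_1 ≠ μ_2 (two-sample pooled-variance t-test, two-sided).
s_p² = [(39−1)·699² + (28−1)·584²]/(39+28−2) = 427313
t = (2810 − 2990)/√[427313·(1/39 + 1/28)] = -1.112
df = n₁ + n₂ − 2 = 65
Two-sided p-value ≈ 0.2704
Since p ≈ 0.2704 > α = 0.02, fail to reject H0; the evidence is not statistically significant.

-1.112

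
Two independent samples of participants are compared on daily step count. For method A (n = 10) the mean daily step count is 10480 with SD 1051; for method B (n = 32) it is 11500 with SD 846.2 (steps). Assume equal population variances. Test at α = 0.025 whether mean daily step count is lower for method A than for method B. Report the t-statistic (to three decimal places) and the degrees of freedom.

t = -3.141, df = 40

Let group 1 = method A, group 2 = method B. H0: μ_1 = μ_2; H1: μ_1 < μ_2 (two-sample pooled-variance t-test, left-tailed).
s_p² = [(10−1)·1051² + (32−1)·846.2²]/(10+32−2) = 803477
t = (10480 − 11500)/√[803477·(1/10 + 1/32)] = -3.141
df = n₁ + n₂ − 2 = 40
p-value = P(T ≤ -3.141) ≈ 0.0016
Since p ≈ 0.0016 < α = 0.025, reject H0; the data support H1.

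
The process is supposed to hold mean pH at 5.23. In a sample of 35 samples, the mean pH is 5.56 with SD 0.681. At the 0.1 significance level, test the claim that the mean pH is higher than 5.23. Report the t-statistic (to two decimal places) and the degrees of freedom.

t = 2.87, df = 34

H0: μ = 5.23; H1: μ > 5.23 (one-sample t-test, right-tailed).
t = (x̄ − μ₀)/(s/√n) = (5.56 − 5.23)/(0.681/√35) = 2.87
df = n − 1 = 34
p-value = P(T ≥ 2.87) ≈ 0.0035
Since p ≈ 0.0035 < α = 0.1, reject H0; the evidence is statistically significant.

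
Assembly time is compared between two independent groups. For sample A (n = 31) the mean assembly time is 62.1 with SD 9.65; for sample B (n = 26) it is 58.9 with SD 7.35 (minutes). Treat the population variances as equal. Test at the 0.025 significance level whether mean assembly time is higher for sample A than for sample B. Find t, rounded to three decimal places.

Let group 1 = sample A, group 2 = sample B. H0: μ_1 = μ_2; H1: μ_1 > μ_2 (two-sample pooled-variance t-test, right-tailed).
s_p² = [(31−1)·9.65² + (26−1)·7.35²]/(31+26−2) = 75.3498
t = (62.1 − 58.9)/√[75.3498·(1/31 + 1/26)] = 1.386
df = n₁ + n₂ − 2 = 55
p-value = P(T ≥ 1.386) ≈ 0.086
Since p ≈ 0.086 > α = 0.025, fail to reject H0; the evidence is not statistically significant.

1.386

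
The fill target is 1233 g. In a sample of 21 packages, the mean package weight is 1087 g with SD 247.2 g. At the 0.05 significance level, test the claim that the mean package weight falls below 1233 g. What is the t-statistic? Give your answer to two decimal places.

H0: μ = 1233; H1: μ < 1233 (one-sample t-test, left-tailed).
t = (x̄ − μ₀)/(s/√n) = (1087 − 1233)/(247.2/√21) = -2.71
df = n − 1 = 20
p-value = P(T ≤ -2.71) ≈ 0.007
Since p ≈ 0.007 < α = 0.05, reject H0; the evidence is statistically significant.

-2.71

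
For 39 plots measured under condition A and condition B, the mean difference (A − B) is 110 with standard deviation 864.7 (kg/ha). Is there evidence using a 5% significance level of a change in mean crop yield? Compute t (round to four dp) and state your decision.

t = 0.7944; fail to reject H0

H0: μ_d = 0; H1: μ_d ≠ 0 (paired t-test on the differences, two-sided).
t = d̄/(s_d/√n) = 110/(864.7/√39) = 0.7944
df = n − 1 = 38
Two-sided p-value ≈ 0.4319
Since p ≈ 0.4319 > α = 0.05, fail to reject H0; the evidence is not statistically significant.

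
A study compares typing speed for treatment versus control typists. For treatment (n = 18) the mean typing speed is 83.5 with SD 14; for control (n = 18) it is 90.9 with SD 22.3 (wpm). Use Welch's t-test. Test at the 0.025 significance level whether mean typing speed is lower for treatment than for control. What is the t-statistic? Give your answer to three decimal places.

-1.192

Let group 1 = treatment, group 2 = control. H0: μ_1 = μ_2; H1: μ_1 < μ_2 (Welch's two-sample t-test, left-tailed).
t = (x̄_1 − x̄_2)/√(s_1²/n_1 + s_2²/n_2) = (83.5 − 90.9)/√(14²/18 + 22.3²/18) = -1.192
Welch–Satterthwaite df ≈ 28.60
p-value = P(T ≤ -1.192) ≈ 0.121
Since p ≈ 0.121 > α = 0.025, fail to reject H0; the data do not provide sufficient evidence against H0.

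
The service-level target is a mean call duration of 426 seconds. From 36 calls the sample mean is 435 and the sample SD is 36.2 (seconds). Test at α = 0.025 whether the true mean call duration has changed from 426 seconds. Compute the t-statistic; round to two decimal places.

1.49

H0: μ = 426; H1: μ ≠ 426 (one-sample t-test, two-sided).
t = (x̄ − μ₀)/(s/√n) = (435 − 426)/(36.2/√36) = 1.49
df = n − 1 = 35
Two-sided p-value ≈ 0.1447
Since p ≈ 0.1447 > α = 0.025, fail to reject H0; the data do not provide sufficient evidence against H0.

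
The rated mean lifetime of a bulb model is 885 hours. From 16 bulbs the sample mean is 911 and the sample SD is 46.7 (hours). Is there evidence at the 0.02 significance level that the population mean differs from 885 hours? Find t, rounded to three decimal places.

2.227

H0: μ = 885; H1: μ ≠ 885 (one-sample t-test, two-sided).
t = (x̄ − μ₀)/(s/√n) = (911 − 885)/(46.7/√16) = 2.227
df = n − 1 = 15
Two-sided p-value ≈ 0.0417
Since p ≈ 0.0417 > α = 0.02, fail to reject H0; the evidence is not statistically significant.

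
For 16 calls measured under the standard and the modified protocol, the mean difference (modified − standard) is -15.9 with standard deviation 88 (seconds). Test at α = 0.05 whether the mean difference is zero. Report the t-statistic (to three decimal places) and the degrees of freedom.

H0: μ_d = 0; H1: μ_d ≠ 0 (paired t-test on the differences, two-sided).
t = d̄/(s_d/√n) = -15.9/(88/√16) = -0.723
df = n − 1 = 15
Two-sided p-value ≈ 0.4810
Since p ≈ 0.4810 > α = 0.05, fail to reject H0; the data do not provide sufficient evidence against H0.

t = -0.723, df = 15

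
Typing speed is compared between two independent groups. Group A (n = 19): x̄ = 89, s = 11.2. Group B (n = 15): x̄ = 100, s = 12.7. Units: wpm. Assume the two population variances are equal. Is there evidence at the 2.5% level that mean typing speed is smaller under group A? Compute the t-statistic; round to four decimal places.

-2.6809

Let group 1 = group A, group 2 = group B. H0: μ_1 = μ_2; H1: μ_1 < μ_2 (two-sample pooled-variance t-test, left-tailed).
s_p² = [(19−1)·11.2² + (15−1)·12.7²]/(19+15−2) = 141.124
t = (89 − 100)/√[141.124·(1/19 + 1/15)] = -2.6809
df = n₁ + n₂ − 2 = 32
p-value = P(T ≤ -2.6809) ≈ 0.006
Since p ≈ 0.006 < α = 0.025, reject H0; the evidence is statistically significant.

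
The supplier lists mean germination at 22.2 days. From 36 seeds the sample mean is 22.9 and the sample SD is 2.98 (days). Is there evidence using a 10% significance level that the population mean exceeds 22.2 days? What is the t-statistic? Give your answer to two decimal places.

1.41

H0: μ = 22.2; H1: μ > 22.2 (one-sample t-test, right-tailed).
t = (x̄ − μ₀)/(s/√n) = (22.9 − 22.2)/(2.98/√36) = 1.41
df = n − 1 = 35
p-value = P(T ≥ 1.41) ≈ 0.084
Since p ≈ 0.084 < α = 0.1, reject H0; the data support H1.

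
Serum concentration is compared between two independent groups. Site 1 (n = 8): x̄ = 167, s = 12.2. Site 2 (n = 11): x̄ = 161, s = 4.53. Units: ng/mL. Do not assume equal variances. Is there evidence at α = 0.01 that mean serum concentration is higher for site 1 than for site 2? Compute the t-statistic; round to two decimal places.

Let group 1 = site 1, group 2 = site 2. H0: μ_1 = μ_2; H1: μ_1 > μ_2 (Welch's two-sample t-test, right-tailed).
t = (x̄_1 − x̄_2)/√(s_1²/n_1 + s_2²/n_2) = (167 − 161)/√(12.2²/8 + 4.53²/11) = 1.33
Welch–Satterthwaite df ≈ 8.41
p-value = P(T ≥ 1.33) ≈ 0.1098
Since p ≈ 0.1098 > α = 0.01, fail to reject H0; the evidence is not statistically significant.

1.33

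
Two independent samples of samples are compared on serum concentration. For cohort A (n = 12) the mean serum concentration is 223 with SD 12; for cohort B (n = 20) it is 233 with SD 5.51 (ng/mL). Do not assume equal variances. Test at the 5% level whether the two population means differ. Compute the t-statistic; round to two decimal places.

-2.72

Let group 1 = cohort A, group 2 = cohort B. H0: μ_1 = μ_2; H1: μ_1 ≠ μ_2 (Welch's two-sample t-test, two-sided).
t = (x̄_1 − x̄_2)/√(s_1²/n_1 + s_2²/n_2) = (223 − 233)/√(12²/12 + 5.51²/20) = -2.72
Welch–Satterthwaite df ≈ 13.83
Two-sided p-value ≈ 0.017
Since p ≈ 0.017 < α = 0.05, reject H0; the evidence is statistically significant.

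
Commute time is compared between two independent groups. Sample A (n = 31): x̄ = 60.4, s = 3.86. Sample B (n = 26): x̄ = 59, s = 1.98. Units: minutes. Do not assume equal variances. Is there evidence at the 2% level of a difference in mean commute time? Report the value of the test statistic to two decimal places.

Let group 1 = sample A, group 2 = sample B. H0: μ_1 = μ_2; H1: μ_1 ≠ μ_2 (Welch's two-sample t-test, two-sided).
t = (x̄_1 − x̄_2)/√(s_1²/n_1 + s_2²/n_2) = (60.4 − 59)/√(3.86²/31 + 1.98²/26) = 1.76
Welch–Satterthwaite df ≈ 46.31
Two-sided p-value ≈ 0.085
Since p ≈ 0.085 > α = 0.02, fail to reject H0; the data do not provide sufficient evidence against H0.

1.76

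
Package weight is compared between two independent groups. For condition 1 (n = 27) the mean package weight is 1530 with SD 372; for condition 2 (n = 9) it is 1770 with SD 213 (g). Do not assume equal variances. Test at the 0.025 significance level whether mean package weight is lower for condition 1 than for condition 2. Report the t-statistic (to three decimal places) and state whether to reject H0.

t = -2.380; reject H0

Let group 1 = condition 1, group 2 = condition 2. H0: μ_1 = μ_2; H1: μ_1 < μ_2 (Welch's two-sample t-test, left-tailed).
t = (x̄_1 − x̄_2)/√(s_1²/n_1 + s_2²/n_2) = (1530 − 1770)/√(372²/27 + 213²/9) = -2.380
Welch–Satterthwaite df ≈ 24.69
p-value = P(T ≤ -2.380) ≈ 0.0127
Since p ≈ 0.0127 < α = 0.025, reject H0; the data support H1.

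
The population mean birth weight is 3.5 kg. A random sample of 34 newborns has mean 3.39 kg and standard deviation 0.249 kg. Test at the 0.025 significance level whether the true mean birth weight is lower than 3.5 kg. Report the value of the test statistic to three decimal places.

H0: μ = 3.5; H1: μ < 3.5 (one-sample t-test, left-tailed).
t = (x̄ − μ₀)/(s/√n) = (3.39 − 3.5)/(0.249/√34) = -2.576
df = n − 1 = 33
p-value = P(T ≤ -2.576) ≈ 0.0073
Since p ≈ 0.0073 < α = 0.025, reject H0; the data support H1.

-2.576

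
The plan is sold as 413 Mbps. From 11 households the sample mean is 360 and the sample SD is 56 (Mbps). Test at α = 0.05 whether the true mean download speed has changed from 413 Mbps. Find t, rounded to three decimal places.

H0: μ = 413; H1: μ ≠ 413 (one-sample t-test, two-sided).
t = (x̄ − μ₀)/(s/√n) = (360 − 413)/(56/√11) = -3.139
df = n − 1 = 10
Two-sided p-value ≈ 0.0105
Since p ≈ 0.0105 < α = 0.05, reject H0; the data support H1.

-3.139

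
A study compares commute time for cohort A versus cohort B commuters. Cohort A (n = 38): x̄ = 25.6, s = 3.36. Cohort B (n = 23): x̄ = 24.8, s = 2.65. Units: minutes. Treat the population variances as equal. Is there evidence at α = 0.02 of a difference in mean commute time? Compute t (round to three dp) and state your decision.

t = 0.972; fail to reject H0

Let group 1 = cohort A, group 2 = cohort B. H0: μ_1 = μ_2; H1: μ_1 ≠ μ_2 (two-sample pooled-variance t-test, two-sided).
s_p² = [(38−1)·3.36² + (23−1)·2.65²]/(38+23−2) = 9.69848
t = (25.6 − 24.8)/√[9.69848·(1/38 + 1/23)] = 0.972
df = n₁ + n₂ − 2 = 59
Two-sided p-value ≈ 0.335
Since p ≈ 0.335 > α = 0.02, fail to reject H0; the evidence is not statistically significant.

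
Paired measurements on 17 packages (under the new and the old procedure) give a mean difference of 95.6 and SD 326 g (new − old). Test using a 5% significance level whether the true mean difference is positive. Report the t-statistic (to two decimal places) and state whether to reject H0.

t = 1.21; fail to reject H0

H0: μ_d = 0; H1: μ_d > 0 (paired t-test on the differences, right-tailed).
t = d̄/(s_d/√n) = 95.6/(326/√17) = 1.21
df = n − 1 = 16
p-value = P(T ≥ 1.21) ≈ 0.1221
Since p ≈ 0.1221 > α = 0.05, fail to reject H0; the data do not provide sufficient evidence against H0.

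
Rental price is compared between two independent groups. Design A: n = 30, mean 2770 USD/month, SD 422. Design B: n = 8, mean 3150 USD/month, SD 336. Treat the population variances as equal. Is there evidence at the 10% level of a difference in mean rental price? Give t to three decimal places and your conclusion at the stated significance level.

t = -2.348; reject H0

Let group 1 = design A, group 2 = design B. H0: μ_1 = μ_2; H1: μ_1 ≠ μ_2 (two-sample pooled-variance t-test, two-sided).
s_p² = [(30−1)·422² + (8−1)·336²]/(30+8−2) = 165409
t = (2770 − 3150)/√[165409·(1/30 + 1/8)] = -2.348
df = n₁ + n₂ − 2 = 36
Two-sided p-value ≈ 0.0245
Since p ≈ 0.0245 < α = 0.1, reject H0; the evidence is statistically significant.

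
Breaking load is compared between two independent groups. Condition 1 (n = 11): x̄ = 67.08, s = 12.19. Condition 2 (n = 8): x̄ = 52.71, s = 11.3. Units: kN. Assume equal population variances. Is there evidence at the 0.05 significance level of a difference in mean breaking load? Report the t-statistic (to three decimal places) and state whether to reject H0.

t = 2.614; reject H0

Let group 1 = condition 1, group 2 = condition 2. H0: μ_1 = μ_2; H1: μ_1 ≠ μ_2 (two-sample pooled-variance t-test, two-sided).
s_p² = [(11−1)·12.19² + (8−1)·11.3²]/(11+8−2) = 139.988
t = (67.08 − 52.71)/√[139.988·(1/11 + 1/8)] = 2.614
df = n₁ + n₂ − 2 = 17
Two-sided p-value ≈ 0.0182
Since p ≈ 0.0182 < α = 0.05, reject H0; the data support H1.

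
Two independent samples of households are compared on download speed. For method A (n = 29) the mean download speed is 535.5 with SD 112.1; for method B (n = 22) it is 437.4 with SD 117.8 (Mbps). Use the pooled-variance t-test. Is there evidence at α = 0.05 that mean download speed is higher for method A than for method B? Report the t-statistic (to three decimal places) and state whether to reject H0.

Let group 1 = method A, group 2 = method B. H0: μ_1 = μ_2; H1: μ_1 > μ_2 (two-sample pooled-variance t-test, right-tailed).
s_p² = [(29−1)·112.1² + (22−1)·117.8²]/(29+22−2) = 13128
t = (535.5 − 437.4)/√[13128·(1/29 + 1/22)] = 3.028
df = n₁ + n₂ − 2 = 49
p-value = P(T ≥ 3.028) ≈ 0.002
Since p ≈ 0.002 < α = 0.05, reject H0; the evidence is statistically significant.

t = 3.028; reject H0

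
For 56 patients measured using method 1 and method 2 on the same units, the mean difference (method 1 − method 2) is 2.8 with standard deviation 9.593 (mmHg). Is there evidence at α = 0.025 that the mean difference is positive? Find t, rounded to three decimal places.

2.184

H0: μ_d = 0; H1: μ_d > 0 (paired t-test on the differences, right-tailed).
t = d̄/(s_d/√n) = 2.8/(9.593/√56) = 2.184
df = n − 1 = 55
p-value = P(T ≥ 2.184) ≈ 0.0166
Since p ≈ 0.0166 < α = 0.025, reject H0; the evidence is statistically significant.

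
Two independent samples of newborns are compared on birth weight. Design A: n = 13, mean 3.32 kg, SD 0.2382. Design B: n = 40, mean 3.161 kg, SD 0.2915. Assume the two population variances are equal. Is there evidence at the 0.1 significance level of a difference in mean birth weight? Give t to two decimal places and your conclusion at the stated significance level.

Let group 1 = design A, group 2 = design B. H0: μ_1 = μ_2; H1: μ_1 ≠ μ_2 (two-sample pooled-variance t-test, two-sided).
s_p² = [(13−1)·0.2382² + (40−1)·0.2915²]/(13+40−2) = 0.0783292
t = (3.32 − 3.161)/√[0.0783292·(1/13 + 1/40)] = 1.78
df = n₁ + n₂ − 2 = 51
Two-sided p-value ≈ 0.0811
Since p ≈ 0.0811 < α = 0.1, reject H0; the data support H1.

t = 1.78; reject H0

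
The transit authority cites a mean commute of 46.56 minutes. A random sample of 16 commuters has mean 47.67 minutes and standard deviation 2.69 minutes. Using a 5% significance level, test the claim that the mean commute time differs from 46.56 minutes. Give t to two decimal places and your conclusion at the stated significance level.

t = 1.65; fail to reject H0

H0: μ = 46.56; H1: μ ≠ 46.56 (one-sample t-test, two-sided).
t = (x̄ − μ₀)/(s/√n) = (47.67 − 46.56)/(2.69/√16) = 1.65
df = n − 1 = 15
Two-sided p-value ≈ 0.1196
Since p ≈ 0.1196 > α = 0.05, fail to reject H0; the data do not provide sufficient evidence against H0.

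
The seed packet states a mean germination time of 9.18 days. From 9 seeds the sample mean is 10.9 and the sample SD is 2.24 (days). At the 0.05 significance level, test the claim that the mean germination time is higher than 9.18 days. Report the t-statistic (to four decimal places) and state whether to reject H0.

t = 2.3036; reject H0

H0: μ = 9.18; H1: μ > 9.18 (one-sample t-test, right-tailed).
t = (x̄ − μ₀)/(s/√n) = (10.9 − 9.18)/(2.24/√9) = 2.3036
df = n − 1 = 8
p-value = P(T ≥ 2.3036) ≈ 0.0251
Since p ≈ 0.0251 < α = 0.05, reject H0; the evidence is statistically significant.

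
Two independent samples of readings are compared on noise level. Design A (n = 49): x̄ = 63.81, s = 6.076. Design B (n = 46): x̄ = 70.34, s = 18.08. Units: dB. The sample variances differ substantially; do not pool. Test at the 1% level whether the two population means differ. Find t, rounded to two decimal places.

-2.33

Let group 1 = design A, group 2 = design B. H0: μ_1 = μ_2; H1: μ_1 ≠ μ_2 (Welch's two-sample t-test, two-sided).
t = (x̄_1 − x̄_2)/√(s_1²/n_1 + s_2²/n_2) = (63.81 − 70.34)/√(6.076²/49 + 18.08²/46) = -2.33
Welch–Satterthwaite df ≈ 54.47
Two-sided p-value ≈ 0.024
Since p ≈ 0.024 > α = 0.01, fail to reject H0; the evidence is not statistically significant.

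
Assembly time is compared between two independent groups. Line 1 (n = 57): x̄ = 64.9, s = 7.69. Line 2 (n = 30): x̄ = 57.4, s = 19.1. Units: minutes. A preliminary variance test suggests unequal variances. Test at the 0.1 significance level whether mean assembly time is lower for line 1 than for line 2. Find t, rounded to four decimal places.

2.0645

Let group 1 = line 1, group 2 = line 2. H0: μ_1 = μ_2; H1: μ_1 < μ_2 (Welch's two-sample t-test, left-tailed).
t = (x̄_1 − x̄_2)/√(s_1²/n_1 + s_2²/n_2) = (64.9 − 57.4)/√(7.69²/57 + 19.1²/30) = 2.0645
Welch–Satterthwaite df ≈ 34.03
p-value = P(T ≤ 2.0645) ≈ 0.9767
Since p ≈ 0.9767 > α = 0.1, fail to reject H0; the evidence is not statistically significant.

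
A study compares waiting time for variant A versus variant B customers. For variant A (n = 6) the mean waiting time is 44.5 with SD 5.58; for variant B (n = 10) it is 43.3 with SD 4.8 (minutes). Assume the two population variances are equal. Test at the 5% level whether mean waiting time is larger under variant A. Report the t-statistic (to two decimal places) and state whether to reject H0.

t = 0.46; fail to reject H0

Let group 1 = variant A, group 2 = variant B. H0: μ_1 = μ_2; H1: μ_1 > μ_2 (two-sample pooled-variance t-test, right-tailed).
s_p² = [(6−1)·5.58² + (10−1)·4.8²]/(6+10−2) = 25.9316
t = (44.5 − 43.3)/√[25.9316·(1/6 + 1/10)] = 0.46
df = n₁ + n₂ − 2 = 14
p-value = P(T ≥ 0.46) ≈ 0.328
Since p ≈ 0.328 > α = 0.05, fail to reject H0; the evidence is not statistically significant.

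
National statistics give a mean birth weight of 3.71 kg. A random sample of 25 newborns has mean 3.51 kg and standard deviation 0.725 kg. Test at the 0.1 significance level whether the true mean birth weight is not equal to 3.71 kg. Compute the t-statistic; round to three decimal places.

-1.379

H0: μ = 3.71; H1: μ ≠ 3.71 (one-sample t-test, two-sided).
t = (x̄ − μ₀)/(s/√n) = (3.51 − 3.71)/(0.725/√25) = -1.379
df = n − 1 = 24
Two-sided p-value ≈ 0.181
Since p ≈ 0.181 > α = 0.1, fail to reject H0; the evidence is not statistically significant.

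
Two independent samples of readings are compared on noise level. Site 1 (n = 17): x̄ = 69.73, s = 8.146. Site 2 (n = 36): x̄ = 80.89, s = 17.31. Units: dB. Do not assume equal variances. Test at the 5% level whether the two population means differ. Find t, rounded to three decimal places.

Let group 1 = site 1, group 2 = site 2. H0: μ_1 = μ_2; H1: μ_1 ≠ μ_2 (Welch's two-sample t-test, two-sided).
t = (x̄_1 − x̄_2)/√(s_1²/n_1 + s_2²/n_2) = (69.73 − 80.89)/√(8.146²/17 + 17.31²/36) = -3.192
Welch–Satterthwaite df ≈ 50.99
Two-sided p-value ≈ 0.0024
Since p ≈ 0.0024 < α = 0.05, reject H0; the data support H1.

-3.192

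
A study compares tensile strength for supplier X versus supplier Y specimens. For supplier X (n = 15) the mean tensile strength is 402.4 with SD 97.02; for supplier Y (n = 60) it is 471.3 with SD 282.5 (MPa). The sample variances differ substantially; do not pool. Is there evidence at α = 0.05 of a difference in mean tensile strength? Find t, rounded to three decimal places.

Let group 1 = supplier X, group 2 = supplier Y. H0: μ_1 = μ_2; H1: μ_1 ≠ μ_2 (Welch's two-sample t-test, two-sided).
t = (x̄_1 − x̄_2)/√(s_1²/n_1 + s_2²/n_2) = (402.4 − 471.3)/√(97.02²/15 + 282.5²/60) = -1.557
Welch–Satterthwaite df ≈ 65.95
Two-sided p-value ≈ 0.124
Since p ≈ 0.124 > α = 0.05, fail to reject H0; the data do not provide sufficient evidence against H0.

-1.557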